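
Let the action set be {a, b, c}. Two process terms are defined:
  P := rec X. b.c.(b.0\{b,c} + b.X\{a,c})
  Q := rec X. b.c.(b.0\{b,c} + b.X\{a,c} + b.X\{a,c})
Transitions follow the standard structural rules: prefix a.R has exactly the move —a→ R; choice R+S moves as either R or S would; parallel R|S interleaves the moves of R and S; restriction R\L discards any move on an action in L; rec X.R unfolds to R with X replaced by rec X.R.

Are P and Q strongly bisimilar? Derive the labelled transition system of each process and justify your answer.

bisimilar

P's transition system — 6 states:
  u0 = rec X. b.c.(b.0\{b,c} + b.X\{a,c}) has moves =b=> u1
  u1 = c.(b.0\{b,c} + b.(rec X. b.c.(b.0\{b,c} + b.X\{a,c}))\{a,c}) has moves =c=> u2
  u2 = b.0\{b,c} + b.(rec X. b.c.(b.0\{b,c} + b.X\{a,c}))\{a,c} has moves =b=> u3, =b=> u4
  u3 = (rec X. b.c.(b.0\{b,c} + b.X\{a,c}))\{a,c} has moves =b=> u5
  u4 = 0\{b,c} has moves stopped
  u5 = (c.(b.0\{b,c} + b.(rec X. b.c.(b.0\{b,c} + b.X\{a,c}))\{a,c}))\{a,c} has moves stopped
Q's transition system — 6 states:
  v0 = rec X. b.c.(b.0\{b,c} + b.X\{a,c} + b.X\{a,c}) has moves =b=> v1
  v1 = c.(b.0\{b,c} + b.(rec X. b.c.(b.0\{b,c} + b.X\{a,c} + b.X\{a,c}))\{a,c} + b.(rec X. b.c.(b.0\{b,c} + b.X\{a,c} + b.X\{a,c}))\{a,c}) has moves =c=> v2
  v2 = b.0\{b,c} + b.(rec X. b.c.(b.0\{b,c} + b.X\{a,c} + b.X\{a,c}))\{a,c} + b.(rec X. b.c.(b.0\{b,c} + b.X\{a,c} + b.X\{a,c}))\{a,c} has moves =b=> v3, =b=> v4
  v3 = (rec X. b.c.(b.0\{b,c} + b.X\{a,c} + b.X\{a,c}))\{a,c} has moves =b=> v5
  v4 = 0\{b,c} has moves stopped
  v5 = (c.(b.0\{b,c} + b.(rec X. b.c.(b.0\{b,c} + b.X\{a,c} + b.X\{a,c}))\{a,c} + b.(rec X. b.c.(b.0\{b,c} + b.X\{a,c} + b.X\{a,c}))\{a,c}))\{a,c} has moves stopped
Partition-refinement fixed point:
  B0 = {u0, v0}
  B1 = {u1, v1}
  B2 = {u2, v2}
  B3 = {u4, u5, v4, v5}
  B4 = {u3, v3}
u0 ∈ B0, v0 ∈ B0 → same block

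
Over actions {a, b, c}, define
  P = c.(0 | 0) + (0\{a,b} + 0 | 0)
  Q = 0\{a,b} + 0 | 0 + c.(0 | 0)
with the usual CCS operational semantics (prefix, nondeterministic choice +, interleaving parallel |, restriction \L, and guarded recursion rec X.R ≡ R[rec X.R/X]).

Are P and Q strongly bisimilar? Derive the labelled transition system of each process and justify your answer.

YES

Reachable graph of P (2 states):
  u0 = c.(0 | 0) + (0\{a,b} + 0 | 0) :: -c-> u1
  u1 = 0 | 0 :: (no moves)
Reachable graph of Q (2 states):
  v0 = 0\{a,b} + 0 | 0 + c.(0 | 0) :: -c-> v1
  v1 = 0 | 0 :: (no moves)
Coarsest stable partition (strong bisimilarity classes):
  B0 = {u0, v0}
  B1 = {u1, v1}
u0 ∈ B0, v0 ∈ B0 → same block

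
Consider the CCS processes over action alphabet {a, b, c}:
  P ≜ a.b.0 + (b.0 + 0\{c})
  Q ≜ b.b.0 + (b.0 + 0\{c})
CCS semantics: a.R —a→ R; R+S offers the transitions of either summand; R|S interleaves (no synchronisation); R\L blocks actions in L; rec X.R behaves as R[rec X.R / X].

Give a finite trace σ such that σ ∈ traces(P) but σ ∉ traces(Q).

LTS(P): 3 reachable states
  s0 = a.b.0 + (b.0 + 0\{c}) → ··a··> s1, ··b··> s2
  s1 = b.0 → ··b··> s2
  s2 = 0 → deadlocked
LTS(Q): 3 reachable states
  t0 = b.b.0 + (b.0 + 0\{c}) → ··b··> t1, ··b··> t2
  t1 = 0 → deadlocked
  t2 = b.0 → ··b··> t1
Trace ⟨a⟩ through P, begin at {s0}:
  step 1 (a): {s1}
  P completes σ.
Trace ⟨a⟩ through Q, begin at {t0}:
  step 1 (a): no successor for Q

a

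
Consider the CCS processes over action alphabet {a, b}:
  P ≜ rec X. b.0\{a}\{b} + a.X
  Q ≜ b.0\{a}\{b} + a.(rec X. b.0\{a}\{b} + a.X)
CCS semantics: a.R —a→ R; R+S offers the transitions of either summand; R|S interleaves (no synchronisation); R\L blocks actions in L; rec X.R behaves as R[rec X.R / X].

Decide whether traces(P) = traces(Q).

YES

P's transition system — 2 states:
  u0 = rec X. b.0\{a}\{b} + a.X → ··a··> u0, ··b··> u1
  u1 = 0\{a}\{b} → (no moves)
Q's transition system — 3 states:
  v0 = b.0\{a}\{b} + a.(rec X. b.0\{a}\{b} + a.X) → ··a··> v1, ··b··> v2
  v1 = rec X. b.0\{a}\{b} + a.X → ··a··> v1, ··b··> v2
  v2 = 0\{a}\{b} → (no moves)
Coarsest stable partition (strong bisimilarity classes):
  B0 = {u0, v0, v1}
  B1 = {u1, v2}
u0 ∈ B0, v0 ∈ B0 → same block
Bisimilar ⇒ trace-equivalent.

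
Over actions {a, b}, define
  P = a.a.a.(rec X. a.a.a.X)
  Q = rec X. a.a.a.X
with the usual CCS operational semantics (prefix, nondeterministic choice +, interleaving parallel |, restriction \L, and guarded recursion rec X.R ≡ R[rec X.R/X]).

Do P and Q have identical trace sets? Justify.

Reachable graph of P (4 states):
  s0 = a.a.a.(rec X. a.a.a.X) :: —a→ s1
  s1 = a.a.(rec X. a.a.a.X) :: —a→ s2
  s2 = a.(rec X. a.a.a.X) :: —a→ s3
  s3 = rec X. a.a.a.X :: —a→ s1
Reachable graph of Q (3 states):
  t0 = rec X. a.a.a.X :: —a→ t1
  t1 = a.a.(rec X. a.a.a.X) :: —a→ t2
  t2 = a.(rec X. a.a.a.X) :: —a→ t0
Coarsest stable partition (strong bisimilarity classes):
  B0 = {s0, s1, s2, s3, t0, t1, t2}
s0 ∈ B0, t0 ∈ B0 → same block
Bisimilar ⇒ trace-equivalent.

traces(P) = traces(Q)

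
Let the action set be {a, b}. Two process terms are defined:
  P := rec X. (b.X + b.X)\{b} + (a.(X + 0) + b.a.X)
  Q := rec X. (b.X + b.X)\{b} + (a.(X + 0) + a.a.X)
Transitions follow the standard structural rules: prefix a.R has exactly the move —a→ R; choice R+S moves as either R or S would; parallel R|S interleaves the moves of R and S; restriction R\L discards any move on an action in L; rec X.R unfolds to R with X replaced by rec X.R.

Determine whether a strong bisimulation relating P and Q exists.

LTS(P): 3 reachable states
  m0 = rec X. (b.X + b.X)\{b} + (a.(X + 0) + b.a.X) → --a--▸ m1, --b--▸ m2
  m1 = (rec X. (b.X + b.X)\{b} + (a.(X + 0) + b.a.X)) + 0 → --a--▸ m1, --b--▸ m2
  m2 = a.(rec X. (b.X + b.X)\{b} + (a.(X + 0) + b.a.X)) → --a--▸ m0
LTS(Q): 3 reachable states
  n0 = rec X. (b.X + b.X)\{b} + (a.(X + 0) + a.a.X) → --a--▸ n1, --a--▸ n2
  n1 = (rec X. (b.X + b.X)\{b} + (a.(X + 0) + a.a.X)) + 0 → --a--▸ n1, --a--▸ n2
  n2 = a.(rec X. (b.X + b.X)\{b} + (a.(X + 0) + a.a.X)) → --a--▸ n0
Coarsest stable partition (strong bisimilarity classes):
  B0 = {m0, m1}
  B1 = {m2}
  B2 = {n0, n1, n2}
m0 ∈ B0, n0 ∈ B2 → different blocks

not bisimilar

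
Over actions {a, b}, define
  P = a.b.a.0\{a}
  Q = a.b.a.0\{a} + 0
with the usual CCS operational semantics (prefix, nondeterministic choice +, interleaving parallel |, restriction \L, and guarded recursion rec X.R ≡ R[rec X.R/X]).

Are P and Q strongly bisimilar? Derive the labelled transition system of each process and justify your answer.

bisimilar

Reachable graph of P (4 states):
  m0 = a.b.a.0\{a} ⊢ =a=> m1
  m1 = b.a.0\{a} ⊢ =b=> m2
  m2 = a.0\{a} ⊢ =a=> m3
  m3 = 0\{a} ⊢ deadlocked
Reachable graph of Q (4 states):
  n0 = a.b.a.0\{a} + 0 ⊢ =a=> n1
  n1 = b.a.0\{a} ⊢ =b=> n2
  n2 = a.0\{a} ⊢ =a=> n3
  n3 = 0\{a} ⊢ deadlocked
Bisimilarity quotient blocks:
  B0 = {m0, n0}
  B1 = {m1, n1}
  B2 = {m2, n2}
  B3 = {m3, n3}
m0 ∈ B0, n0 ∈ B0 → same block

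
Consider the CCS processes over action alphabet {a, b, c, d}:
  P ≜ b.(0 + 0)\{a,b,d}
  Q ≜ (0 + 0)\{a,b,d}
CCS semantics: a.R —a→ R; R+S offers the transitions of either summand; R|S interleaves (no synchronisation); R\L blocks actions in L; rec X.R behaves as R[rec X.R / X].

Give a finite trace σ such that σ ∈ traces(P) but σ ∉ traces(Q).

Reachable graph of P (2 states):
  p0 = b.(0 + 0)\{a,b,d} has moves —b→ p1
  p1 = (0 + 0)\{a,b,d} has moves (no moves)
Reachable graph of Q (1 states):
  q0 = (0 + 0)\{a,b,d} has moves (no moves)
Trace ⟨b⟩ through P, begin at {p0}:
  [1] b ⇒ {p1}
  ✓ P
Trace ⟨b⟩ through Q, begin at {q0}:
  [1] b ⇒ no successor for Q

b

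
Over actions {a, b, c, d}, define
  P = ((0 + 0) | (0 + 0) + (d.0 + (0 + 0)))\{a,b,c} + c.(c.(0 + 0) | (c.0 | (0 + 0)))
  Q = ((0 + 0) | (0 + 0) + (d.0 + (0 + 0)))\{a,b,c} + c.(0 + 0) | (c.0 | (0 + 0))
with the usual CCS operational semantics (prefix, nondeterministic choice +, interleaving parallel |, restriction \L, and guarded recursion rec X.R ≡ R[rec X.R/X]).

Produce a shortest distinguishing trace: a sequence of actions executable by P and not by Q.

ccc

LTS(P): 6 reachable states
  m0 = ((0 + 0) | (0 + 0) + (d.0 + (0 + 0)))\{a,b,c} + c.(c.(0 + 0) | (c.0 | (0 + 0))) | —c→ m1, —d→ m2
  m1 = c.(0 + 0) | (c.0 | (0 + 0)) | —c→ m3, —c→ m4
  m2 = 0\{a,b,c} | deadlocked
  m3 = (0 + 0) | (c.0 | (0 + 0)) | —c→ m5
  m4 = c.(0 + 0) | (0 | (0 + 0)) | —c→ m5
  m5 = (0 + 0) | (0 | (0 + 0)) | deadlocked
LTS(Q): 5 reachable states
  n0 = ((0 + 0) | (0 + 0) + (d.0 + (0 + 0)))\{a,b,c} + c.(0 + 0) | (c.0 | (0 + 0)) | —c→ n1, —c→ n2, —d→ n3
  n1 = (0 + 0) | (c.0 | (0 + 0)) | —c→ n4
  n2 = c.(0 + 0) | (0 | (0 + 0)) | —c→ n4
  n3 = 0\{a,b,c} | deadlocked
  n4 = (0 + 0) | (0 | (0 + 0)) | deadlocked
Executing ccc from P (initial set {m0}):
  after c @ step 1: {m1}
  after c @ step 2: {m3, m4}
  after c @ step 3: {m5}
  P completes σ.
Executing ccc from Q (initial set {n0}):
  after c @ step 1: {n1, n2}
  after c @ step 2: {n4}
  after c @ step 3: ∅  — Q cannot continue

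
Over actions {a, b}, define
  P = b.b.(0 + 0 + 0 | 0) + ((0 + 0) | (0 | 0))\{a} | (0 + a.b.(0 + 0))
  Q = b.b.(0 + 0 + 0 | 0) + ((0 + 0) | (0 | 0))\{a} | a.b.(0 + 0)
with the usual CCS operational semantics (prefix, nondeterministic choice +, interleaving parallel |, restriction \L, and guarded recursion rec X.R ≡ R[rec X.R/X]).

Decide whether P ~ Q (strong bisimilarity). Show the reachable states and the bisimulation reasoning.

P ~ Q

P's transition system — 5 states:
  u0 = b.b.(0 + 0 + 0 | 0) + ((0 + 0) | (0 | 0))\{a} | (0 + a.b.(0 + 0)) → —a→ u1, —b→ u2
  u1 = ((0 + 0) | (0 | 0))\{a} | b.(0 + 0) → —b→ u3
  u2 = b.(0 + 0 + 0 | 0) → —b→ u4
  u3 = ((0 + 0) | (0 | 0))\{a} | (0 + 0) → (no moves)
  u4 = 0 + 0 + 0 | 0 → (no moves)
Q's transition system — 5 states:
  v0 = b.b.(0 + 0 + 0 | 0) + ((0 + 0) | (0 | 0))\{a} | a.b.(0 + 0) → —a→ v1, —b→ v2
  v1 = ((0 + 0) | (0 | 0))\{a} | b.(0 + 0) → —b→ v3
  v2 = b.(0 + 0 + 0 | 0) → —b→ v4
  v3 = ((0 + 0) | (0 | 0))\{a} | (0 + 0) → (no moves)
  v4 = 0 + 0 + 0 | 0 → (no moves)
Partition-refinement fixed point:
  B0 = {u0, v0}
  B1 = {u1, u2, v1, v2}
  B2 = {u3, u4, v3, v4}
u0 ∈ B0, v0 ∈ B0 → same block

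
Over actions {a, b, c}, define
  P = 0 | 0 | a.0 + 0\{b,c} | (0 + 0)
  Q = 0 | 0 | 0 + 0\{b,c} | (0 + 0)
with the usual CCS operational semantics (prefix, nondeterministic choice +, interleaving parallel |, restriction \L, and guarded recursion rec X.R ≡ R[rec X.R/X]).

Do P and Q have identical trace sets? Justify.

P's transition system — 2 states:
  s0 = 0 | 0 | a.0 + 0\{b,c} | (0 + 0) ⊢ =a=> s1
  s1 = 0 | 0 | 0 ⊢ (no moves)
Q's transition system — 1 states:
  t0 = 0 | 0 | 0 + 0\{b,c} | (0 + 0) ⊢ (no moves)
Run σ = ⟨a⟩ on P: start {s0}
  [1] a ⇒ {s1}
  P completes σ.
Run σ = ⟨a⟩ on Q: start {t0}
  [1] a ⇒ ∅ (Q stuck)

traces(P) ≠ traces(Q) — witness ⟨a⟩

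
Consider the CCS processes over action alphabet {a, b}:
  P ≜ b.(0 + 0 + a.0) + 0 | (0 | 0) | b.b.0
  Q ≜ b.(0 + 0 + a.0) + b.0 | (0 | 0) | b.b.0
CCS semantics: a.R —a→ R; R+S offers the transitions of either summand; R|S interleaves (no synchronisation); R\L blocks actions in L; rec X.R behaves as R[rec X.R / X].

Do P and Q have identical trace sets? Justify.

trace-distinct — witness ⟨bbb⟩

LTS(P): 5 reachable states
  u0 = b.(0 + 0 + a.0) + 0 | (0 | 0) | b.b.0 → ··b··> u1, ··b··> u2
  u1 = 0 + 0 + a.0 → ··a··> u3
  u2 = 0 | (0 | 0) | b.0 → ··b··> u4
  u3 = 0 → (no moves)
  u4 = 0 | (0 | 0) | 0 → (no moves)
LTS(Q): 8 reachable states
  v0 = b.(0 + 0 + a.0) + b.0 | (0 | 0) | b.b.0 → ··b··> v1, ··b··> v2, ··b··> v3
  v1 = 0 + 0 + a.0 → ··a··> v4
  v2 = 0 | (0 | 0) | b.b.0 → ··b··> v5
  v3 = b.0 | (0 | 0) | b.0 → ··b··> v5, ··b··> v6
  v4 = 0 → (no moves)
  v5 = 0 | (0 | 0) | b.0 → ··b··> v7
  v6 = b.0 | (0 | 0) | 0 → ··b··> v7
  v7 = 0 | (0 | 0) | 0 → (no moves)
Executing bbb from Q (initial set {v0}):
  step 1 (b): {v1, v2, v3}
  step 2 (b): {v5, v6}
  step 3 (b): {v7}
  ✓ Q
Executing bbb from P (initial set {u0}):
  step 1 (b): {u1, u2}
  step 2 (b): {u4}
  step 3 (b): ∅  — P cannot continue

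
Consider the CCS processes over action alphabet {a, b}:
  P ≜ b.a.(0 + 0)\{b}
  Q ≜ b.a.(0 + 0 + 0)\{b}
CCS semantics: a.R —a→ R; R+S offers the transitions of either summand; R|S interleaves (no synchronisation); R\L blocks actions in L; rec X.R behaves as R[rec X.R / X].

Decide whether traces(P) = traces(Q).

YES

LTS(P): 3 reachable states
  m0 = b.a.(0 + 0)\{b} ⊢ -b-> m1
  m1 = a.(0 + 0)\{b} ⊢ -a-> m2
  m2 = (0 + 0)\{b} ⊢ (no moves)
LTS(Q): 3 reachable states
  n0 = b.a.(0 + 0 + 0)\{b} ⊢ -b-> n1
  n1 = a.(0 + 0 + 0)\{b} ⊢ -a-> n2
  n2 = (0 + 0 + 0)\{b} ⊢ (no moves)
Bisimilarity quotient blocks:
  B0 = {m0, n0}
  B1 = {m1, n1}
  B2 = {m2, n2}
m0 ∈ B0, n0 ∈ B0 → same block
Bisimilar ⇒ trace-equivalent.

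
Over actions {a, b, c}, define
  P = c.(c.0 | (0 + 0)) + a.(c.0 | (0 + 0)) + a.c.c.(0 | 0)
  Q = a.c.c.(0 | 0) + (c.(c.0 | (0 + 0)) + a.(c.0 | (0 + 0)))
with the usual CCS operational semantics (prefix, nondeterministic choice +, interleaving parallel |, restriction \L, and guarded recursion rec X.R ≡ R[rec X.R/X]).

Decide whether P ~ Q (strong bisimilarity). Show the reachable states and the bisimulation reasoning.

P ~ Q

P's transition system — 6 states:
  s0 = c.(c.0 | (0 + 0)) + a.(c.0 | (0 + 0)) + a.c.c.(0 | 0) has moves --a--▸ s1, --a--▸ s2, --c--▸ s1
  s1 = c.0 | (0 + 0) has moves --c--▸ s3
  s2 = c.c.(0 | 0) has moves --c--▸ s4
  s3 = 0 | (0 + 0) has moves stopped
  s4 = c.(0 | 0) has moves --c--▸ s5
  s5 = 0 | 0 has moves stopped
Q's transition system — 6 states:
  t0 = a.c.c.(0 | 0) + (c.(c.0 | (0 + 0)) + a.(c.0 | (0 + 0))) has moves --a--▸ t1, --a--▸ t2, --c--▸ t1
  t1 = c.0 | (0 + 0) has moves --c--▸ t3
  t2 = c.c.(0 | 0) has moves --c--▸ t4
  t3 = 0 | (0 + 0) has moves stopped
  t4 = c.(0 | 0) has moves --c--▸ t5
  t5 = 0 | 0 has moves stopped
Bisimilarity quotient blocks:
  B0 = {s0, t0}
  B1 = {s1, s4, t1, t4}
  B2 = {s3, s5, t3, t5}
  B3 = {s2, t2}
s0 ∈ B0, t0 ∈ B0 → same block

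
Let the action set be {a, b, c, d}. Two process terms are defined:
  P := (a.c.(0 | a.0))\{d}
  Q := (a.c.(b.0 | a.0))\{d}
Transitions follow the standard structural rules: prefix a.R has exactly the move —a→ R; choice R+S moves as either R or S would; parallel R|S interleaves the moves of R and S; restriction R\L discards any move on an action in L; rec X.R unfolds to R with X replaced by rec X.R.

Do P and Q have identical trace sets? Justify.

Reachable graph of P (4 states):
  m0 = (a.c.(0 | a.0))\{d} :: ··a··> m1
  m1 = (c.(0 | a.0))\{d} :: ··c··> m2
  m2 = (0 | a.0)\{d} :: ··a··> m3
  m3 = (0 | 0)\{d} :: ∅
Reachable graph of Q (6 states):
  n0 = (a.c.(b.0 | a.0))\{d} :: ··a··> n1
  n1 = (c.(b.0 | a.0))\{d} :: ··c··> n2
  n2 = (b.0 | a.0)\{d} :: ··a··> n3, ··b··> n4
  n3 = (b.0 | 0)\{d} :: ··b··> n5
  n4 = (0 | a.0)\{d} :: ··a··> n5
  n5 = (0 | 0)\{d} :: ∅
Executing acb from Q (initial set {n0}):
  [1] a ⇒ {n1}
  [2] c ⇒ {n2}
  [3] b ⇒ {n4}
  Q completes σ.
Executing acb from P (initial set {m0}):
  [1] a ⇒ {m1}
  [2] c ⇒ {m2}
  [3] b ⇒ no successor for P

trace-distinct — witness ⟨acb⟩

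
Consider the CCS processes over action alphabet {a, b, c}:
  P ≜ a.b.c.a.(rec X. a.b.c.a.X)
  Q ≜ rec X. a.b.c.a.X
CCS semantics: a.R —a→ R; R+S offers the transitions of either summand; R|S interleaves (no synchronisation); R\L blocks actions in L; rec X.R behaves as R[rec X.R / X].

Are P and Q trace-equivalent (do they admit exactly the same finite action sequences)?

YES

P's transition system — 5 states:
  s0 = a.b.c.a.(rec X. a.b.c.a.X) has moves -a-> s1
  s1 = b.c.a.(rec X. a.b.c.a.X) has moves -b-> s2
  s2 = c.a.(rec X. a.b.c.a.X) has moves -c-> s3
  s3 = a.(rec X. a.b.c.a.X) has moves -a-> s4
  s4 = rec X. a.b.c.a.X has moves -a-> s1
Q's transition system — 4 states:
  t0 = rec X. a.b.c.a.X has moves -a-> t1
  t1 = b.c.a.(rec X. a.b.c.a.X) has moves -b-> t2
  t2 = c.a.(rec X. a.b.c.a.X) has moves -c-> t3
  t3 = a.(rec X. a.b.c.a.X) has moves -a-> t0
Partition-refinement fixed point:
  B0 = {s0, s4, t0}
  B1 = {s1, t1}
  B2 = {s2, t2}
  B3 = {s3, t3}
s0 ∈ B0, t0 ∈ B0 → same block
Bisimilar ⇒ trace-equivalent.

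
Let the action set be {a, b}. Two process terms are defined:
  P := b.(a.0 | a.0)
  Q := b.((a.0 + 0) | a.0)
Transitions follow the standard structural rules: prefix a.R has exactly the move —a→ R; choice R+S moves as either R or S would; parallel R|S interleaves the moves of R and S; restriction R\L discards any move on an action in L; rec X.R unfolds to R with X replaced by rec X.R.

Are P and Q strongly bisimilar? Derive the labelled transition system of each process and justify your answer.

LTS(P): 5 reachable states
  p0 = b.(a.0 | a.0) ⊢ ··b··> p1
  p1 = a.0 | a.0 ⊢ ··a··> p2, ··a··> p3
  p2 = 0 | a.0 ⊢ ··a··> p4
  p3 = a.0 | 0 ⊢ ··a··> p4
  p4 = 0 | 0 ⊢ stopped
LTS(Q): 5 reachable states
  q0 = b.((a.0 + 0) | a.0) ⊢ ··b··> q1
  q1 = (a.0 + 0) | a.0 ⊢ ··a··> q2, ··a··> q3
  q2 = (a.0 + 0) | 0 ⊢ ··a··> q4
  q3 = 0 | a.0 ⊢ ··a··> q4
  q4 = 0 | 0 ⊢ stopped
Coarsest stable partition (strong bisimilarity classes):
  B0 = {p0, q0}
  B1 = {p1, q1}
  B2 = {p2, p3, q2, q3}
  B3 = {p4, q4}
p0 ∈ B0, q0 ∈ B0 → same block

P ~ Q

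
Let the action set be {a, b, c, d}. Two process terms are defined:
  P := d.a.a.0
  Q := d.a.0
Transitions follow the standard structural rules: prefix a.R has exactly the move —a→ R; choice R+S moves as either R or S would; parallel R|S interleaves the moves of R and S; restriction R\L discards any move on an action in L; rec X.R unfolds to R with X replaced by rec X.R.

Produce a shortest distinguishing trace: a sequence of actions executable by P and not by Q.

Reachable graph of P (4 states):
  u0 = d.a.a.0 ⊢ ··d··> u1
  u1 = a.a.0 ⊢ ··a··> u2
  u2 = a.0 ⊢ ··a··> u3
  u3 = 0 ⊢ ·
Reachable graph of Q (3 states):
  v0 = d.a.0 ⊢ ··d··> v1
  v1 = a.0 ⊢ ··a··> v2
  v2 = 0 ⊢ ·
Executing daa from P (initial set {u0}):
  [1] d ⇒ {u1}
  [2] a ⇒ {u2}
  [3] a ⇒ {u3}
  ✓ P
Executing daa from Q (initial set {v0}):
  [1] d ⇒ {v1}
  [2] a ⇒ {v2}
  [3] a ⇒ ∅  — Q cannot continue

daa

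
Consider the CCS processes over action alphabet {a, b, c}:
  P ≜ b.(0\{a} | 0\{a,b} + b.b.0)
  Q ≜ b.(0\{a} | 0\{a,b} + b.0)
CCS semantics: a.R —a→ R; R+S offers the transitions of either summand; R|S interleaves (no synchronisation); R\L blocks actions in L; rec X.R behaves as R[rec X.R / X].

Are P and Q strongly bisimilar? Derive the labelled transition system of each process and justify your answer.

Reachable graph of P (4 states):
  m0 = b.(0\{a} | 0\{a,b} + b.b.0) has moves --b--▸ m1
  m1 = 0\{a} | 0\{a,b} + b.b.0 has moves --b--▸ m2
  m2 = b.0 has moves --b--▸ m3
  m3 = 0 has moves stopped
Reachable graph of Q (3 states):
  n0 = b.(0\{a} | 0\{a,b} + b.0) has moves --b--▸ n1
  n1 = 0\{a} | 0\{a,b} + b.0 has moves --b--▸ n2
  n2 = 0 has moves stopped
Bisimilarity quotient blocks:
  B0 = {m0}
  B1 = {m1, n0}
  B2 = {m2, n1}
  B3 = {m3, n2}
m0 ∈ B0, n0 ∈ B1 → different blocks

not bisimilar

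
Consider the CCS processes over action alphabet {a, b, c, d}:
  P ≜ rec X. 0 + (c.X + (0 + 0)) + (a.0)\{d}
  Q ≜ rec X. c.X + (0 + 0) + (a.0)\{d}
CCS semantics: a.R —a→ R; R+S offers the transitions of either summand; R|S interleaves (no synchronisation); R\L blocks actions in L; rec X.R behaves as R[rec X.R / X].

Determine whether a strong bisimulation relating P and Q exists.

P's transition system — 2 states:
  s0 = rec X. 0 + (c.X + (0 + 0)) + (a.0)\{d} | --a--▸ s1, --c--▸ s0
  s1 = 0\{d} | deadlocked
Q's transition system — 2 states:
  t0 = rec X. c.X + (0 + 0) + (a.0)\{d} | --a--▸ t1, --c--▸ t0
  t1 = 0\{d} | deadlocked
Bisimilarity quotient blocks:
  B0 = {s0, t0}
  B1 = {s1, t1}
s0 ∈ B0, t0 ∈ B0 → same block

P ~ Q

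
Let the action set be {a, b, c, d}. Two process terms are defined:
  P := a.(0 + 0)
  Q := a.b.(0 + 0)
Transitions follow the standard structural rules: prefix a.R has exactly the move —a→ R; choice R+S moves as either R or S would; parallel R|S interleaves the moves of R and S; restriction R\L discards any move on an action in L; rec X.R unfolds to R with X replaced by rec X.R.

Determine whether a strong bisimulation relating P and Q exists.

P ≁ Q

LTS(P): 2 reachable states
  u0 = a.(0 + 0) ⊢ ··a··> u1
  u1 = 0 + 0 ⊢ ·
LTS(Q): 3 reachable states
  v0 = a.b.(0 + 0) ⊢ ··a··> v1
  v1 = b.(0 + 0) ⊢ ··b··> v2
  v2 = 0 + 0 ⊢ ·
Bisimilarity quotient blocks:
  B0 = {u0}
  B1 = {u1, v2}
  B2 = {v0}
  B3 = {v1}
u0 ∈ B0, v0 ∈ B2 → different blocks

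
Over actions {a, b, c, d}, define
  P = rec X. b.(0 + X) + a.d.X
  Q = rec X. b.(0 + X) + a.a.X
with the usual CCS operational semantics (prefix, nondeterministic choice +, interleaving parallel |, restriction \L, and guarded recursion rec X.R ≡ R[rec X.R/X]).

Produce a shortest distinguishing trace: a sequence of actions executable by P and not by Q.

ad

LTS(P): 3 reachable states
  p0 = rec X. b.(0 + X) + a.d.X :: ··a··> p1, ··b··> p2
  p1 = d.(rec X. b.(0 + X) + a.d.X) :: ··d··> p0
  p2 = 0 + (rec X. b.(0 + X) + a.d.X) :: ··a··> p1, ··b··> p2
LTS(Q): 3 reachable states
  q0 = rec X. b.(0 + X) + a.a.X :: ··a··> q1, ··b··> q2
  q1 = a.(rec X. b.(0 + X) + a.a.X) :: ··a··> q0
  q2 = 0 + (rec X. b.(0 + X) + a.a.X) :: ··a··> q1, ··b··> q2
Trace ⟨ad⟩ through P, begin at {p0}:
  [1] a ⇒ {p1}
  [2] d ⇒ {p0}
  ✓ P
Trace ⟨ad⟩ through Q, begin at {q0}:
  [1] a ⇒ {q1}
  [2] d ⇒ ∅  — Q cannot continue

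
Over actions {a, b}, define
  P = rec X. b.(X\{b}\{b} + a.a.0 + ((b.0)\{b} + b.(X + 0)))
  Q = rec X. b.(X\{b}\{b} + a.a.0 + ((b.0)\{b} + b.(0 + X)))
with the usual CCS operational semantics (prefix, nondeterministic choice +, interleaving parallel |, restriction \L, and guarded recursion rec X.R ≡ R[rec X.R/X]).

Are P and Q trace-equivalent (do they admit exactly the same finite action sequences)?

traces(P) = traces(Q)

Reachable graph of P (5 states):
  m0 = rec X. b.(X\{b}\{b} + a.a.0 + ((b.0)\{b} + b.(X + 0))) ⊢ --b--▸ m1
  m1 = (rec X. b.(X\{b}\{b} + a.a.0 + ((b.0)\{b} + b.(X + 0))))\{b}\{b} + a.a.0 + ((b.0)\{b} + b.((rec X. b.(X\{b}\{b} + a.a.0 + ((b.0)\{b} + b.(X + 0)))) + 0)) ⊢ --a--▸ m2, --b--▸ m3
  m2 = a.0 ⊢ --a--▸ m4
  m3 = (rec X. b.(X\{b}\{b} + a.a.0 + ((b.0)\{b} + b.(X + 0)))) + 0 ⊢ --b--▸ m1
  m4 = 0 ⊢ ·
Reachable graph of Q (5 states):
  n0 = rec X. b.(X\{b}\{b} + a.a.0 + ((b.0)\{b} + b.(0 + X))) ⊢ --b--▸ n1
  n1 = (rec X. b.(X\{b}\{b} + a.a.0 + ((b.0)\{b} + b.(0 + X))))\{b}\{b} + a.a.0 + ((b.0)\{b} + b.(0 + (rec X. b.(X\{b}\{b} + a.a.0 + ((b.0)\{b} + b.(0 + X)))))) ⊢ --a--▸ n2, --b--▸ n3
  n2 = a.0 ⊢ --a--▸ n4
  n3 = 0 + (rec X. b.(X\{b}\{b} + a.a.0 + ((b.0)\{b} + b.(0 + X)))) ⊢ --b--▸ n1
  n4 = 0 ⊢ ·
Coarsest stable partition (strong bisimilarity classes):
  B0 = {m0, m3, n0, n3}
  B1 = {m1, n1}
  B2 = {m2, n2}
  B3 = {m4, n4}
m0 ∈ B0, n0 ∈ B0 → same block
Bisimilar ⇒ trace-equivalent.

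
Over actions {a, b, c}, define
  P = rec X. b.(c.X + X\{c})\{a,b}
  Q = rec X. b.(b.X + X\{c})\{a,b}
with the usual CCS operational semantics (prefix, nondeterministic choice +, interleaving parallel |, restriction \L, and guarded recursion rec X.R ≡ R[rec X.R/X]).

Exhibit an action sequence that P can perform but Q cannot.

bc

LTS(P): 3 reachable states
  s0 = rec X. b.(c.X + X\{c})\{a,b} :: —b→ s1
  s1 = (c.(rec X. b.(c.X + X\{c})\{a,b}) + (rec X. b.(c.X + X\{c})\{a,b})\{c})\{a,b} :: —c→ s2
  s2 = (rec X. b.(c.X + X\{c})\{a,b})\{a,b} :: deadlocked
LTS(Q): 2 reachable states
  t0 = rec X. b.(b.X + X\{c})\{a,b} :: —b→ t1
  t1 = (b.(rec X. b.(b.X + X\{c})\{a,b}) + (rec X. b.(b.X + X\{c})\{a,b})\{c})\{a,b} :: deadlocked
Executing bc from P (initial set {s0}):
  [1] b ⇒ {s1}
  [2] c ⇒ {s2}
  ✓ P
Executing bc from Q (initial set {t0}):
  [1] b ⇒ {t1}
  [2] c ⇒ ∅  — Q cannot continue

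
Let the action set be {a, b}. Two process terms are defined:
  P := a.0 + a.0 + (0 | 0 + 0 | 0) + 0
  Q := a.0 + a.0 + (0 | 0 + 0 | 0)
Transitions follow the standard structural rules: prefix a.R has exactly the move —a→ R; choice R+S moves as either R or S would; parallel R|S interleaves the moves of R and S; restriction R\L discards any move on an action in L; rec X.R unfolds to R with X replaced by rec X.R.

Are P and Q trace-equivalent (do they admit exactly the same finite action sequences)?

trace-equivalent

P's transition system — 2 states:
  p0 = a.0 + a.0 + (0 | 0 + 0 | 0) + 0 :: --a--▸ p1
  p1 = 0 :: deadlocked
Q's transition system — 2 states:
  q0 = a.0 + a.0 + (0 | 0 + 0 | 0) :: --a--▸ q1
  q1 = 0 :: deadlocked
Partition-refinement fixed point:
  B0 = {p0, q0}
  B1 = {p1, q1}
p0 ∈ B0, q0 ∈ B0 → same block
Bisimilar ⇒ trace-equivalent.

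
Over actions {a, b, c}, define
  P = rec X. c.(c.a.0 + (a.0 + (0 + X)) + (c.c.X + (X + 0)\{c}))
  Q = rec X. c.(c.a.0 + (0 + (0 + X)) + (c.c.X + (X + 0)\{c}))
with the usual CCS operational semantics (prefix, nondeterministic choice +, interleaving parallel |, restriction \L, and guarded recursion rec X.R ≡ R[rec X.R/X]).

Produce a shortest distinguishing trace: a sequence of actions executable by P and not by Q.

Reachable graph of P (5 states):
  m0 = rec X. c.(c.a.0 + (a.0 + (0 + X)) + (c.c.X + (X + 0)\{c})) → ··c··> m1
  m1 = c.a.0 + (a.0 + (0 + (rec X. c.(c.a.0 + (a.0 + (0 + X)) + (c.c.X + (X + 0)\{c}))))) + (c.c.(rec X. c.(c.a.0 + (a.0 + (0 + X)) + (c.c.X + (X + 0)\{c}))) + ((rec X. c.(c.a.0 + (a.0 + (0 + X)) + (c.c.X + (X + 0)\{c}))) + 0)\{c}) → ··a··> m2, ··c··> m1, ··c··> m3, ··c··> m4
  m2 = 0 → ∅
  m3 = a.0 → ··a··> m2
  m4 = c.(rec X. c.(c.a.0 + (a.0 + (0 + X)) + (c.c.X + (X + 0)\{c}))) → ··c··> m0
Reachable graph of Q (5 states):
  n0 = rec X. c.(c.a.0 + (0 + (0 + X)) + (c.c.X + (X + 0)\{c})) → ··c··> n1
  n1 = c.a.0 + (0 + (0 + (rec X. c.(c.a.0 + (0 + (0 + X)) + (c.c.X + (X + 0)\{c}))))) + (c.c.(rec X. c.(c.a.0 + (0 + (0 + X)) + (c.c.X + (X + 0)\{c}))) + ((rec X. c.(c.a.0 + (0 + (0 + X)) + (c.c.X + (X + 0)\{c}))) + 0)\{c}) → ··c··> n1, ··c··> n2, ··c··> n3
  n2 = a.0 → ··a··> n4
  n3 = c.(rec X. c.(c.a.0 + (0 + (0 + X)) + (c.c.X + (X + 0)\{c}))) → ··c··> n0
  n4 = 0 → ∅
Executing ca from P (initial set {m0}):
  after c @ step 1: {m1}
  after a @ step 2: {m2}
  P completes σ.
Executing ca from Q (initial set {n0}):
  after c @ step 1: {n1}
  after a @ step 2: ∅  — Q cannot continue

ca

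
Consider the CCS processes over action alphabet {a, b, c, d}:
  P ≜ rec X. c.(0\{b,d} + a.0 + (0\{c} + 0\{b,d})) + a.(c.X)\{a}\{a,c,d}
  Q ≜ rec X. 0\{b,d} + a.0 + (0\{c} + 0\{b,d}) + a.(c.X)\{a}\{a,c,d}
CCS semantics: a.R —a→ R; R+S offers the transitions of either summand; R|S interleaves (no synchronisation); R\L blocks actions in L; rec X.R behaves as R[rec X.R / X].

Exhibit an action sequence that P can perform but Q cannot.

Reachable graph of P (4 states):
  s0 = rec X. c.(0\{b,d} + a.0 + (0\{c} + 0\{b,d})) + a.(c.X)\{a}\{a,c,d} → ··a··> s1, ··c··> s2
  s1 = (c.(rec X. c.(0\{b,d} + a.0 + (0\{c} + 0\{b,d})) + a.(c.X)\{a}\{a,c,d}))\{a}\{a,c,d} → stopped
  s2 = 0\{b,d} + a.0 + (0\{c} + 0\{b,d}) → ··a··> s3
  s3 = 0 → stopped
Reachable graph of Q (3 states):
  t0 = rec X. 0\{b,d} + a.0 + (0\{c} + 0\{b,d}) + a.(c.X)\{a}\{a,c,d} → ··a··> t1, ··a··> t2
  t1 = (c.(rec X. 0\{b,d} + a.0 + (0\{c} + 0\{b,d}) + a.(c.X)\{a}\{a,c,d}))\{a}\{a,c,d} → stopped
  t2 = 0 → stopped
Executing c from P (initial set {s0}):
  after c @ step 1: {s2}
  P completes σ.
Executing c from Q (initial set {t0}):
  after c @ step 1: no successor for Q

c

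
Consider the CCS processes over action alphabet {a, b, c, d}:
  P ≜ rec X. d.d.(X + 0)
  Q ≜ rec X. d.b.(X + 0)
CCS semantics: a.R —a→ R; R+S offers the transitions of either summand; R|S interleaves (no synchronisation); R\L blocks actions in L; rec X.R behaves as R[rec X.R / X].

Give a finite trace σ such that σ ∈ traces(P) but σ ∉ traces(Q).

dd

LTS(P): 3 reachable states
  m0 = rec X. d.d.(X + 0) :: =d=> m1
  m1 = d.((rec X. d.d.(X + 0)) + 0) :: =d=> m2
  m2 = (rec X. d.d.(X + 0)) + 0 :: =d=> m1
LTS(Q): 3 reachable states
  n0 = rec X. d.b.(X + 0) :: =d=> n1
  n1 = b.((rec X. d.b.(X + 0)) + 0) :: =b=> n2
  n2 = (rec X. d.b.(X + 0)) + 0 :: =d=> n1
Executing dd from P (initial set {m0}):
  after d @ step 1: {m1}
  after d @ step 2: {m2}
  P completes σ.
Executing dd from Q (initial set {n0}):
  after d @ step 1: {n1}
  after d @ step 2: ∅ (Q stuck)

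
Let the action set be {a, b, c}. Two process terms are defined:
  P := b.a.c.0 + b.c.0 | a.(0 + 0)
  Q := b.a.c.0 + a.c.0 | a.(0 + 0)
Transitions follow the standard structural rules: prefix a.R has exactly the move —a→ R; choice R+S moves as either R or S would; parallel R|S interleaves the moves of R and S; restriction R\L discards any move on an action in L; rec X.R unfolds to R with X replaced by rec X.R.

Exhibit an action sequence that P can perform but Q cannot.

LTS(P): 9 reachable states
  m0 = b.a.c.0 + b.c.0 | a.(0 + 0) | -a-> m1, -b-> m2, -b-> m3
  m1 = b.c.0 | (0 + 0) | -b-> m4
  m2 = a.c.0 | -a-> m5
  m3 = c.0 | a.(0 + 0) | -a-> m4, -c-> m6
  m4 = c.0 | (0 + 0) | -c-> m7
  m5 = c.0 | -c-> m8
  m6 = 0 | a.(0 + 0) | -a-> m7
  m7 = 0 | (0 + 0) | ·
  m8 = 0 | ·
LTS(Q): 9 reachable states
  n0 = b.a.c.0 + a.c.0 | a.(0 + 0) | -a-> n1, -a-> n2, -b-> n3
  n1 = a.c.0 | (0 + 0) | -a-> n4
  n2 = c.0 | a.(0 + 0) | -a-> n4, -c-> n5
  n3 = a.c.0 | -a-> n6
  n4 = c.0 | (0 + 0) | -c-> n7
  n5 = 0 | a.(0 + 0) | -a-> n7
  n6 = c.0 | -c-> n8
  n7 = 0 | (0 + 0) | ·
  n8 = 0 | ·
Run σ = ⟨ab⟩ on P: start {m0}
  [1] a ⇒ {m1}
  [2] b ⇒ {m4}
  P completes σ.
Run σ = ⟨ab⟩ on Q: start {n0}
  [1] a ⇒ {n1, n2}
  [2] b ⇒ no successor for Q

ab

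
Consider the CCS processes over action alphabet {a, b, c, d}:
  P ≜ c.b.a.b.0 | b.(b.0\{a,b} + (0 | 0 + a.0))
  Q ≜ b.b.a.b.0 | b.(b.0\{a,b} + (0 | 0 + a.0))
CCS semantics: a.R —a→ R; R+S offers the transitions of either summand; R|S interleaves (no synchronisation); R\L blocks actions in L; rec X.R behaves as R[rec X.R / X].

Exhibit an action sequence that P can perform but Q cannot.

c

P's transition system — 20 states:
  m0 = c.b.a.b.0 | b.(b.0\{a,b} + (0 | 0 + a.0)) | —b→ m1, —c→ m2
  m1 = c.b.a.b.0 | (b.0\{a,b} + (0 | 0 + a.0)) | —a→ m3, —b→ m4, —c→ m5
  m2 = b.a.b.0 | b.(b.0\{a,b} + (0 | 0 + a.0)) | —b→ m5, —b→ m6
  m3 = c.b.a.b.0 | 0 | —c→ m7
  m4 = c.b.a.b.0 | 0\{a,b} | —c→ m8
  m5 = b.a.b.0 | (b.0\{a,b} + (0 | 0 + a.0)) | —a→ m7, —b→ m8, —b→ m9
  m6 = a.b.0 | b.(b.0\{a,b} + (0 | 0 + a.0)) | —a→ m10, —b→ m9
  m7 = b.a.b.0 | 0 | —b→ m11
  m8 = b.a.b.0 | 0\{a,b} | —b→ m12
  m9 = a.b.0 | (b.0\{a,b} + (0 | 0 + a.0)) | —a→ m11, —a→ m13, —b→ m12
  m10 = b.0 | b.(b.0\{a,b} + (0 | 0 + a.0)) | —b→ m13, —b→ m14
  m11 = a.b.0 | 0 | —a→ m15
  m12 = a.b.0 | 0\{a,b} | —a→ m16
  m13 = b.0 | (b.0\{a,b} + (0 | 0 + a.0)) | —a→ m15, —b→ m16, —b→ m17
  m14 = 0 | b.(b.0\{a,b} + (0 | 0 + a.0)) | —b→ m17
  m15 = b.0 | 0 | —b→ m18
  m16 = b.0 | 0\{a,b} | —b→ m19
  m17 = 0 | (b.0\{a,b} + (0 | 0 + a.0)) | —a→ m18, —b→ m19
  m18 = 0 | 0 | ∅
  m19 = 0 | 0\{a,b} | ∅
Q's transition system — 20 states:
  n0 = b.b.a.b.0 | b.(b.0\{a,b} + (0 | 0 + a.0)) | —b→ n1, —b→ n2
  n1 = b.a.b.0 | b.(b.0\{a,b} + (0 | 0 + a.0)) | —b→ n3, —b→ n4
  n2 = b.b.a.b.0 | (b.0\{a,b} + (0 | 0 + a.0)) | —a→ n5, —b→ n4, —b→ n6
  n3 = a.b.0 | b.(b.0\{a,b} + (0 | 0 + a.0)) | —a→ n7, —b→ n8
  n4 = b.a.b.0 | (b.0\{a,b} + (0 | 0 + a.0)) | —a→ n9, —b→ n10, —b→ n8
  n5 = b.b.a.b.0 | 0 | —b→ n9
  n6 = b.b.a.b.0 | 0\{a,b} | —b→ n10
  n7 = b.0 | b.(b.0\{a,b} + (0 | 0 + a.0)) | —b→ n11, —b→ n12
  n8 = a.b.0 | (b.0\{a,b} + (0 | 0 + a.0)) | —a→ n12, —a→ n13, —b→ n14
  n9 = b.a.b.0 | 0 | —b→ n13
  n10 = b.a.b.0 | 0\{a,b} | —b→ n14
  n11 = 0 | b.(b.0\{a,b} + (0 | 0 + a.0)) | —b→ n15
  n12 = b.0 | (b.0\{a,b} + (0 | 0 + a.0)) | —a→ n16, —b→ n15, —b→ n17
  n13 = a.b.0 | 0 | —a→ n16
  n14 = a.b.0 | 0\{a,b} | —a→ n17
  n15 = 0 | (b.0\{a,b} + (0 | 0 + a.0)) | —a→ n18, —b→ n19
  n16 = b.0 | 0 | —b→ n18
  n17 = b.0 | 0\{a,b} | —b→ n19
  n18 = 0 | 0 | ∅
  n19 = 0 | 0\{a,b} | ∅
Trace ⟨c⟩ through P, begin at {m0}:
  step 1 (c): {m2}
  ✓ P
Trace ⟨c⟩ through Q, begin at {n0}:
  step 1 (c): ∅ (Q stuck)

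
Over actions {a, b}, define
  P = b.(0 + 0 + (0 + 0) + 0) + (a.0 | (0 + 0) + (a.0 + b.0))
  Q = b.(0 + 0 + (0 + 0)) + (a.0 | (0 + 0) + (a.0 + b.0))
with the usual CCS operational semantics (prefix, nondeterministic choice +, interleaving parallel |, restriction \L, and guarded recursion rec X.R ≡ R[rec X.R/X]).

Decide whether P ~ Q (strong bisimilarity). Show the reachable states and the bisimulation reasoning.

P ~ Q

LTS(P): 4 reachable states
  s0 = b.(0 + 0 + (0 + 0) + 0) + (a.0 | (0 + 0) + (a.0 + b.0)) has moves --a--▸ s1, --a--▸ s2, --b--▸ s1, --b--▸ s3
  s1 = 0 has moves ·
  s2 = 0 | (0 + 0) has moves ·
  s3 = 0 + 0 + (0 + 0) + 0 has moves ·
LTS(Q): 4 reachable states
  t0 = b.(0 + 0 + (0 + 0)) + (a.0 | (0 + 0) + (a.0 + b.0)) has moves --a--▸ t1, --a--▸ t2, --b--▸ t1, --b--▸ t3
  t1 = 0 has moves ·
  t2 = 0 | (0 + 0) has moves ·
  t3 = 0 + 0 + (0 + 0) has moves ·
Partition-refinement fixed point:
  B0 = {s0, t0}
  B1 = {s1, s2, s3, t1, t2, t3}
s0 ∈ B0, t0 ∈ B0 → same block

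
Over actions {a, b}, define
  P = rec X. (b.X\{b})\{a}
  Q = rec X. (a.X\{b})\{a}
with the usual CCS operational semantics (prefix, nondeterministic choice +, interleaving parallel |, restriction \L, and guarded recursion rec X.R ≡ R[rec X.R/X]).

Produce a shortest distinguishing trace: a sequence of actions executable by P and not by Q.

b

P's transition system — 2 states:
  m0 = rec X. (b.X\{b})\{a} | --b--▸ m1
  m1 = (rec X. (b.X\{b})\{a})\{b}\{a} | stopped
Q's transition system — 1 states:
  n0 = rec X. (a.X\{b})\{a} | stopped
Run σ = ⟨b⟩ on P: start {m0}
  step 1 (b): {m1}
  ✓ P
Run σ = ⟨b⟩ on Q: start {n0}
  step 1 (b): ∅  — Q cannot continue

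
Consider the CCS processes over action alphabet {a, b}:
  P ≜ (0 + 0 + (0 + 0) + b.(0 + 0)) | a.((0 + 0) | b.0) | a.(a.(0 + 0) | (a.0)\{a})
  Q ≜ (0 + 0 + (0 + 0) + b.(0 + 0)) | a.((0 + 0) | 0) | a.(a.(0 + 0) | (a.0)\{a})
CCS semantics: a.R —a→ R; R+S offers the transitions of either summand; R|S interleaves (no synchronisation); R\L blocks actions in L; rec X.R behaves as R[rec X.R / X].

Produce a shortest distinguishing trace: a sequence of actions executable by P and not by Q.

LTS(P): 18 reachable states
  s0 = (0 + 0 + (0 + 0) + b.(0 + 0)) | a.((0 + 0) | b.0) | a.(a.(0 + 0) | (a.0)\{a}) | ··a··> s1, ··a··> s2, ··b··> s3
  s1 = (0 + 0 + (0 + 0) + b.(0 + 0)) | ((0 + 0) | b.0) | a.(a.(0 + 0) | (a.0)\{a}) | ··a··> s4, ··b··> s5, ··b··> s6
  s2 = (0 + 0 + (0 + 0) + b.(0 + 0)) | a.((0 + 0) | b.0) | (a.(0 + 0) | (a.0)\{a}) | ··a··> s4, ··a··> s7, ··b··> s8
  s3 = (0 + 0) | a.((0 + 0) | b.0) | a.(a.(0 + 0) | (a.0)\{a}) | ··a··> s6, ··a··> s8
  s4 = (0 + 0 + (0 + 0) + b.(0 + 0)) | ((0 + 0) | b.0) | (a.(0 + 0) | (a.0)\{a}) | ··a··> s9, ··b··> s10, ··b··> s11
  s5 = (0 + 0 + (0 + 0) + b.(0 + 0)) | ((0 + 0) | 0) | a.(a.(0 + 0) | (a.0)\{a}) | ··a··> s10, ··b··> s12
  s6 = (0 + 0) | ((0 + 0) | b.0) | a.(a.(0 + 0) | (a.0)\{a}) | ··a··> s11, ··b··> s12
  s7 = (0 + 0 + (0 + 0) + b.(0 + 0)) | a.((0 + 0) | b.0) | ((0 + 0) | (a.0)\{a}) | ··a··> s9, ··b··> s13
  s8 = (0 + 0) | a.((0 + 0) | b.0) | (a.(0 + 0) | (a.0)\{a}) | ··a··> s11, ··a··> s13
  s9 = (0 + 0 + (0 + 0) + b.(0 + 0)) | ((0 + 0) | b.0) | ((0 + 0) | (a.0)\{a}) | ··b··> s14, ··b··> s15
  s10 = (0 + 0 + (0 + 0) + b.(0 + 0)) | ((0 + 0) | 0) | (a.(0 + 0) | (a.0)\{a}) | ··a··> s14, ··b··> s16
  s11 = (0 + 0) | ((0 + 0) | b.0) | (a.(0 + 0) | (a.0)\{a}) | ··a··> s15, ··b··> s16
  s12 = (0 + 0) | ((0 + 0) | 0) | a.(a.(0 + 0) | (a.0)\{a}) | ··a··> s16
  s13 = (0 + 0) | a.((0 + 0) | b.0) | ((0 + 0) | (a.0)\{a}) | ··a··> s15
  s14 = (0 + 0 + (0 + 0) + b.(0 + 0)) | ((0 + 0) | 0) | ((0 + 0) | (a.0)\{a}) | ··b··> s17
  s15 = (0 + 0) | ((0 + 0) | b.0) | ((0 + 0) | (a.0)\{a}) | ··b··> s17
  s16 = (0 + 0) | ((0 + 0) | 0) | (a.(0 + 0) | (a.0)\{a}) | ··a··> s17
  s17 = (0 + 0) | ((0 + 0) | 0) | ((0 + 0) | (a.0)\{a}) | (no moves)
LTS(Q): 12 reachable states
  t0 = (0 + 0 + (0 + 0) + b.(0 + 0)) | a.((0 + 0) | 0) | a.(a.(0 + 0) | (a.0)\{a}) | ··a··> t1, ··a··> t2, ··b··> t3
  t1 = (0 + 0 + (0 + 0) + b.(0 + 0)) | ((0 + 0) | 0) | a.(a.(0 + 0) | (a.0)\{a}) | ··a··> t4, ··b··> t5
  t2 = (0 + 0 + (0 + 0) + b.(0 + 0)) | a.((0 + 0) | 0) | (a.(0 + 0) | (a.0)\{a}) | ··a··> t4, ··a··> t6, ··b··> t7
  t3 = (0 + 0) | a.((0 + 0) | 0) | a.(a.(0 + 0) | (a.0)\{a}) | ··a··> t5, ··a··> t7
  t4 = (0 + 0 + (0 + 0) + b.(0 + 0)) | ((0 + 0) | 0) | (a.(0 + 0) | (a.0)\{a}) | ··a··> t8, ··b··> t9
  t5 = (0 + 0) | ((0 + 0) | 0) | a.(a.(0 + 0) | (a.0)\{a}) | ··a··> t9
  t6 = (0 + 0 + (0 + 0) + b.(0 + 0)) | a.((0 + 0) | 0) | ((0 + 0) | (a.0)\{a}) | ··a··> t8, ··b··> t10
  t7 = (0 + 0) | a.((0 + 0) | 0) | (a.(0 + 0) | (a.0)\{a}) | ··a··> t10, ··a··> t9
  t8 = (0 + 0 + (0 + 0) + b.(0 + 0)) | ((0 + 0) | 0) | ((0 + 0) | (a.0)\{a}) | ··b··> t11
  t9 = (0 + 0) | ((0 + 0) | 0) | (a.(0 + 0) | (a.0)\{a}) | ··a··> t11
  t10 = (0 + 0) | a.((0 + 0) | 0) | ((0 + 0) | (a.0)\{a}) | ··a··> t11
  t11 = (0 + 0) | ((0 + 0) | 0) | ((0 + 0) | (a.0)\{a}) | (no moves)
Trace ⟨abb⟩ through P, begin at {s0}:
  after a @ step 1: {s1, s2}
  after b @ step 2: {s5, s6, s8}
  after b @ step 3: {s12}
  — P admits the full trace.
Trace ⟨abb⟩ through Q, begin at {t0}:
  after a @ step 1: {t1, t2}
  after b @ step 2: {t5, t7}
  after b @ step 3: ∅  — Q cannot continue

abb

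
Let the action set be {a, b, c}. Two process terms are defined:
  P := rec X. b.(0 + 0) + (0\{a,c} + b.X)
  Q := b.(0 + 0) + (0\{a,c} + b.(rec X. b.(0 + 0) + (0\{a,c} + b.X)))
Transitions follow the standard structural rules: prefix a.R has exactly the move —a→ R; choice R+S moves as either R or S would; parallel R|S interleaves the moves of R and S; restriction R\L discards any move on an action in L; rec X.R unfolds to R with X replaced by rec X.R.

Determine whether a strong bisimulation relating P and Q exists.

LTS(P): 2 reachable states
  s0 = rec X. b.(0 + 0) + (0\{a,c} + b.X) | —b→ s0, —b→ s1
  s1 = 0 + 0 | ·
LTS(Q): 3 reachable states
  t0 = b.(0 + 0) + (0\{a,c} + b.(rec X. b.(0 + 0) + (0\{a,c} + b.X))) | —b→ t1, —b→ t2
  t1 = 0 + 0 | ·
  t2 = rec X. b.(0 + 0) + (0\{a,c} + b.X) | —b→ t1, —b→ t2
Partition-refinement fixed point:
  B0 = {s0, t0, t2}
  B1 = {s1, t1}
s0 ∈ B0, t0 ∈ B0 → same block

P ~ Q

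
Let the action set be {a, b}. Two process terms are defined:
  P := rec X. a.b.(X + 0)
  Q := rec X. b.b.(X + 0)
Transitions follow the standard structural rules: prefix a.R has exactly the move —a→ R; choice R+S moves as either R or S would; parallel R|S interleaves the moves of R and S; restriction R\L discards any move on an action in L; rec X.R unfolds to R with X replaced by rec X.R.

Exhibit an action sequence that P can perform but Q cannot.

Reachable graph of P (3 states):
  s0 = rec X. a.b.(X + 0) has moves ··a··> s1
  s1 = b.((rec X. a.b.(X + 0)) + 0) has moves ··b··> s2
  s2 = (rec X. a.b.(X + 0)) + 0 has moves ··a··> s1
Reachable graph of Q (3 states):
  t0 = rec X. b.b.(X + 0) has moves ··b··> t1
  t1 = b.((rec X. b.b.(X + 0)) + 0) has moves ··b··> t2
  t2 = (rec X. b.b.(X + 0)) + 0 has moves ··b··> t1
Trace ⟨a⟩ through P, begin at {s0}:
  step 1 (a): {s1}
  P completes σ.
Trace ⟨a⟩ through Q, begin at {t0}:
  step 1 (a): ∅ (Q stuck)

a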